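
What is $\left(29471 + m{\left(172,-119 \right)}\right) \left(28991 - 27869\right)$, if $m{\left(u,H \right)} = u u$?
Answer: $66259710$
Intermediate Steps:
$m{\left(u,H \right)} = u^{2}$
$\left(29471 + m{\left(172,-119 \right)}\right) \left(28991 - 27869\right) = \left(29471 + 172^{2}\right) \left(28991 - 27869\right) = \left(29471 + 29584\right) 1122 = 59055 \cdot 1122 = 66259710$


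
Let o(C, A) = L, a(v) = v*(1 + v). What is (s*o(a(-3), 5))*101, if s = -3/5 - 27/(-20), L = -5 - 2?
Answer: -2121/4 ≈ -530.25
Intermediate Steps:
L = -7
o(C, A) = -7
s = ¾ (s = -3*⅕ - 27*(-1/20) = -⅗ + 27/20 = ¾ ≈ 0.75000)
(s*o(a(-3), 5))*101 = ((¾)*(-7))*101 = -21/4*101 = -2121/4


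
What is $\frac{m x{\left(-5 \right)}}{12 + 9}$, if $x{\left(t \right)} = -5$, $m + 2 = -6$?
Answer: $\frac{40}{21} \approx 1.9048$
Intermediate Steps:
$m = -8$ ($m = -2 - 6 = -8$)
$\frac{m x{\left(-5 \right)}}{12 + 9} = \frac{\left(-8\right) \left(-5\right)}{12 + 9} = \frac{40}{21}$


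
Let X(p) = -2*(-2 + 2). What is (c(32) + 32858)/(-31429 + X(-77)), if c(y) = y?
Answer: -32890/31429 ≈ -1.0465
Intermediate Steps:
X(p) = 0 (X(p) = -2*0 = 0)
(c(32) + 32858)/(-31429 + X(-77)) = (32 + 32858)/(-31429 + 0) = 32890/(-31429) = 32890*(-1/31429) = -32890/31429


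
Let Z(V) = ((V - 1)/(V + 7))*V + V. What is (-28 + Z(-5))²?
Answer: 324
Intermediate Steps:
Z(V) = V + V*(-1 + V)/(7 + V) (Z(V) = ((-1 + V)/(7 + V))*V + V = V*(-1 + V)/(7 + V) + V = V + V*(-1 + V)/(7 + V))
(-28 + Z(-5))² = (-28 + 2*(-5)*(3 - 5)/(7 - 5))² = (-28 + 2*(-5)*(-2)/2)² = (-28 + 2*(-5)*(½)*(-2))² = (-28 + 10)² = (-18)² = 324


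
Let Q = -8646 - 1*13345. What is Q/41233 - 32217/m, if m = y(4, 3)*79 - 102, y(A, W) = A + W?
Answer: -1338321502/18596083 ≈ -71.968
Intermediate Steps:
m = 451 (m = (4 + 3)*79 - 102 = 7*79 - 102 = 553 - 102 = 451)
Q = -21991 (Q = -8646 - 13345 = -21991)
Q/41233 - 32217/m = -21991/41233 - 32217/451 = -1338321502/18596083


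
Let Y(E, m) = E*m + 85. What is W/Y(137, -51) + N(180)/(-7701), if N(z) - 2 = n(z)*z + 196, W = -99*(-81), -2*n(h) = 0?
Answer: -1237665/1042202 ≈ -1.1875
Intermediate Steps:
n(h) = 0 (n(h) = -½*0 = 0)
W = 8019
Y(E, m) = 85 + E*m
N(z) = 198 (N(z) = 2 + (0*z + 196) = 2 + (0 + 196) = 2 + 196 = 198)
W/Y(137, -51) + N(180)/(-7701) = 8019/(85 + 137*(-51)) + 198/(-7701) = 8019/(85 - 6987) + 198*(-1/7701) = 8019/(-6902) - 66/2567 = 8019*(-1/6902) - 66/2567 = -8019/6902 - 66/2567 = -1237665/1042202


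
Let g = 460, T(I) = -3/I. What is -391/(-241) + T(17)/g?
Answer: 3056897/1884620 ≈ 1.6220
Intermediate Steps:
-391/(-241) + T(17)/g = -391/(-241) - 3/17/460 = -391*(-1/241) - 3*1/17*(1/460) = 391/241 - 3/17*1/460 = 391/241 - 3/7820 = 3056897/1884620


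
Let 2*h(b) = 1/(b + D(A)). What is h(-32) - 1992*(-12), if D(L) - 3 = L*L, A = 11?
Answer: 4398337/184 ≈ 23904.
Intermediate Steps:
D(L) = 3 + L² (D(L) = 3 + L*L = 3 + L²)
h(b) = 1/(2*(124 + b)) (h(b) = 1/(2*(b + (3 + 11²))) = 1/(2*(b + (3 + 121))) = 1/(2*(b + 124)) = 1/(2*(124 + b)))
h(-32) - 1992*(-12) = 1/(2*(124 - 32)) - 1992*(-12) = (½)/92 + 23904 = (½)*(1/92) + 23904 = 1/184 + 23904 = 4398337/184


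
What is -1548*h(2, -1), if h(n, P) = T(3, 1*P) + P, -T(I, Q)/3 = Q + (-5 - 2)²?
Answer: 224460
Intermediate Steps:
T(I, Q) = -147 - 3*Q (T(I, Q) = -3*(Q + (-5 - 2)²) = -3*(Q + (-7)²) = -3*(Q + 49) = -3*(49 + Q) = -147 - 3*Q)
h(n, P) = -147 - 2*P (h(n, P) = (-147 - 3*P) + P = -147 - 2*P)
-1548*h(2, -1) = -1548*(-147 - 2*(-1)) = -1548*(-147 + 2) = -1548*(-145) = 224460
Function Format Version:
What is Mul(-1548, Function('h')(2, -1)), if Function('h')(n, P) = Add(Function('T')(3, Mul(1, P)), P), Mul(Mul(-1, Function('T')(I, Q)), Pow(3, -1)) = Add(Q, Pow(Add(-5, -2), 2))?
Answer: 224460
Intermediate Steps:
Function('T')(I, Q) = Add(-147, Mul(-3, Q)) (Function('T')(I, Q) = Mul(-3, Add(Q, Pow(Add(-5, -2), 2))) = Mul(-3, Add(Q, Pow(-7, 2))) = Mul(-3, Add(Q, 49)) = Mul(-3, Add(49, Q)) = Add(-147, Mul(-3, Q)))
Function('h')(n, P) = Add(-147, Mul(-2, P)) (Function('h')(n, P) = Add(Add(-147, Mul(-3, Mul(1, P))), P) = Add(Add(-147, Mul(-3, P)), P) = Add(-147, Mul(-2, P)))
Mul(-1548, Function('h')(2, -1)) = Mul(-1548, Add(-147, Mul(-2, -1))) = Mul(-1548, Add(-147, 2)) = Mul(-1548, -145) = 224460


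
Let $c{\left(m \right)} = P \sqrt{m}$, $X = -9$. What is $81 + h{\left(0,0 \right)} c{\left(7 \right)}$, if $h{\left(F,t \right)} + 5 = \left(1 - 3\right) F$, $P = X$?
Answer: $81 + 45 \sqrt{7} \approx 200.06$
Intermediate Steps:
$P = -9$
$h{\left(F,t \right)} = -5 - 2 F$ ($h{\left(F,t \right)} = -5 + \left(1 - 3\right) F = -5 - 2 F$)
$c{\left(m \right)} = - 9 \sqrt{m}$
$81 + h{\left(0,0 \right)} c{\left(7 \right)} = 81 + \left(-5 - 0\right) \left(- 9 \sqrt{7}\right) = 81 + \left(-5 + 0\right) \left(- 9 \sqrt{7}\right) = 81 - 5 \left(- 9 \sqrt{7}\right) = 81 + 45 \sqrt{7}$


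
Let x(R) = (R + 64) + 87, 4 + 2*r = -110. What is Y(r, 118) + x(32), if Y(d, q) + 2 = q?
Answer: 299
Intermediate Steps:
r = -57 (r = -2 + (½)*(-110) = -2 - 55 = -57)
Y(d, q) = -2 + q
x(R) = 151 + R (x(R) = (64 + R) + 87 = 151 + R)
Y(r, 118) + x(32) = (-2 + 118) + (151 + 32) = 116 + 183 = 299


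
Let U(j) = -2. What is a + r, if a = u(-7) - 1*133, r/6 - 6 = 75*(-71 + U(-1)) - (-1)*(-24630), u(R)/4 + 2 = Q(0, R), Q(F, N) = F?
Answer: -180735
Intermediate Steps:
u(R) = -8 (u(R) = -8 + 4*0 = -8 + 0 = -8)
r = -180594 (r = 36 + 6*(75*(-71 - 2) - (-1)*(-24630)) = 36 + 6*(75*(-73) - 1*24630) = 36 + 6*(-5475 - 24630) = 36 + 6*(-30105) = 36 - 180630 = -180594)
a = -141 (a = -8 - 1*133 = -8 - 133 = -141)
a + r = -141 - 180594 = -180735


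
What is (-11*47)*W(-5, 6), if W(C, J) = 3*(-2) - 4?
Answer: 5170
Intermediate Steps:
W(C, J) = -10 (W(C, J) = -6 - 4 = -10)
(-11*47)*W(-5, 6) = -11*47*(-10) = -517*(-10) = 5170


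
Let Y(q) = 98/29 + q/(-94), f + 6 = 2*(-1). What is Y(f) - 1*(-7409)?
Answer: 10103189/1363 ≈ 7412.5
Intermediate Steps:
f = -8 (f = -6 + 2*(-1) = -6 - 2 = -8)
Y(q) = 98/29 - q/94 (Y(q) = 98*(1/29) + q*(-1/94) = 98/29 - q/94)
Y(f) - 1*(-7409) = (98/29 - 1/94*(-8)) - 1*(-7409) = (98/29 + 4/47) + 7409 = 4722/1363 + 7409 = 10103189/1363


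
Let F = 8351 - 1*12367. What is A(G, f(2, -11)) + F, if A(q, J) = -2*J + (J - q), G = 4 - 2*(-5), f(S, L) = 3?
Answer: -4033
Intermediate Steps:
G = 14 (G = 4 + 10 = 14)
A(q, J) = -J - q
F = -4016 (F = 8351 - 12367 = -4016)
A(G, f(2, -11)) + F = (-1*3 - 1*14) - 4016 = (-3 - 14) - 4016 = -17 - 4016 = -4033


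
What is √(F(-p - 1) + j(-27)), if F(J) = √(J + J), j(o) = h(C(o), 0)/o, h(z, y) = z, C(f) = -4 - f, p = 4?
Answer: √(-69 + 81*I*√10)/9 ≈ 1.1007 + 1.4365*I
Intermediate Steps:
j(o) = (-4 - o)/o
F(J) = √2*√J (F(J) = √(2*J) = √2*√J)
√(F(-p - 1) + j(-27)) = √(√2*√(-1*4 - 1) + (-4 - 1*(-27))/(-27)) = √(√2*√(-4 - 1) - (-4 + 27)/27) = √(√2*√(-5) - 1/27*23) = √(√2*(I*√5) - 23/27) = √(I*√10 - 23/27) = √(-23/27 + I*√10)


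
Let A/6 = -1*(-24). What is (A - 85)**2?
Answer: 3481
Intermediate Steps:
A = 144 (A = 6*(-1*(-24)) = 6*24 = 144)
(A - 85)**2 = (144 - 85)**2 = 59**2 = 3481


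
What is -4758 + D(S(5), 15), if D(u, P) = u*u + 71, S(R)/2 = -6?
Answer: -4543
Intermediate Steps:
S(R) = -12 (S(R) = 2*(-6) = -12)
D(u, P) = 71 + u**2 (D(u, P) = u**2 + 71 = 71 + u**2)
-4758 + D(S(5), 15) = -4758 + (71 + (-12)**2) = -4758 + (71 + 144) = -4758 + 215 = -4543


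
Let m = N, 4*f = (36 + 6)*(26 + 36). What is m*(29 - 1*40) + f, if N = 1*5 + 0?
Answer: 596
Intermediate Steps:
f = 651 (f = ((36 + 6)*(26 + 36))/4 = (42*62)/4 = (1/4)*2604 = 651)
N = 5 (N = 5 + 0 = 5)
m = 5
m*(29 - 1*40) + f = 5*(29 - 1*40) + 651 = 5*(29 - 40) + 651 = 5*(-11) + 651 = -55 + 651 = 596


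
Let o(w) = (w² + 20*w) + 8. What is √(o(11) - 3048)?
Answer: I*√2699 ≈ 51.952*I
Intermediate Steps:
o(w) = 8 + w² + 20*w
√(o(11) - 3048) = √((8 + 11² + 20*11) - 3048) = √((8 + 121 + 220) - 3048) = √(349 - 3048) = √(-2699) = I*√2699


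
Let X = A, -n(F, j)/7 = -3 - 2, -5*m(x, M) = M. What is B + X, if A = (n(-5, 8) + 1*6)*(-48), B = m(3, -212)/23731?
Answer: -233512828/118655 ≈ -1968.0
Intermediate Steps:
m(x, M) = -M/5
n(F, j) = 35 (n(F, j) = -7*(-3 - 2) = -7*(-5) = 35)
B = 212/118655 (B = -⅕*(-212)/23731 = (212/5)*(1/23731) = 212/118655 ≈ 0.0017867)
A = -1968 (A = (35 + 1*6)*(-48) = (35 + 6)*(-48) = 41*(-48) = -1968)
X = -1968
B + X = 212/118655 - 1968 = -233512828/118655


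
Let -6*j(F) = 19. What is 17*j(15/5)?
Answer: -323/6 ≈ -53.833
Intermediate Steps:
j(F) = -19/6 (j(F) = -⅙*19 = -19/6)
17*j(15/5) = 17*(-19/6) = -323/6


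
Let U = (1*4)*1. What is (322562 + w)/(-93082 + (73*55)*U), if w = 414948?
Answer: -368755/38511 ≈ -9.5753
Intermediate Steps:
U = 4 (U = 4*1 = 4)
(322562 + w)/(-93082 + (73*55)*U) = (322562 + 414948)/(-93082 + (73*55)*4) = 737510/(-93082 + 4015*4) = 737510/(-93082 + 16060) = 737510/(-77022) = 737510*(-1/77022) = -368755/38511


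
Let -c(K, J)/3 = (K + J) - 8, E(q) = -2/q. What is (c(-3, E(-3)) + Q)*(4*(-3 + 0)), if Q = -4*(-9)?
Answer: -804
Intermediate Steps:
Q = 36
c(K, J) = 24 - 3*J - 3*K (c(K, J) = -3*((K + J) - 8) = -3*((J + K) - 8) = -3*(-8 + J + K) = 24 - 3*J - 3*K)
(c(-3, E(-3)) + Q)*(4*(-3 + 0)) = ((24 - (-6)/(-3) - 3*(-3)) + 36)*(4*(-3 + 0)) = ((24 - (-6)*(-1)/3 + 9) + 36)*(4*(-3)) = ((24 - 3*⅔ + 9) + 36)*(-12) = ((24 - 2 + 9) + 36)*(-12) = (31 + 36)*(-12) = 67*(-12) = -804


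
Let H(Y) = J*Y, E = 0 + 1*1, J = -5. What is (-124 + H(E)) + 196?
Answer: 67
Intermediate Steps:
E = 1 (E = 0 + 1 = 1)
H(Y) = -5*Y
(-124 + H(E)) + 196 = (-124 - 5*1) + 196 = (-124 - 5) + 196 = -129 + 196 = 67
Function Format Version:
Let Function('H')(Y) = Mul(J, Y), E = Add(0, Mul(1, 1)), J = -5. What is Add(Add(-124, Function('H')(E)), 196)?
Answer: 67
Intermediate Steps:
E = 1 (E = Add(0, 1) = 1)
Function('H')(Y) = Mul(-5, Y)
Add(Add(-124, Function('H')(E)), 196) = Add(Add(-124, Mul(-5, 1)), 196) = Add(Add(-124, -5), 196) = Add(-129, 196) = 67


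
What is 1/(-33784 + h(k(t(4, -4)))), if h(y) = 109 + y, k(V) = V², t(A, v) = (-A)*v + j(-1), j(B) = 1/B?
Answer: -1/33450 ≈ -2.9895e-5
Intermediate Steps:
j(B) = 1/B
t(A, v) = -1 - A*v (t(A, v) = (-A)*v + 1/(-1) = -A*v - 1 = -1 - A*v)
1/(-33784 + h(k(t(4, -4)))) = 1/(-33784 + (109 + (-1 - 1*4*(-4))²)) = 1/(-33784 + (109 + (-1 + 16)²)) = 1/(-33784 + (109 + 15²)) = 1/(-33784 + (109 + 225)) = 1/(-33784 + 334) = 1/(-33450) = -1/33450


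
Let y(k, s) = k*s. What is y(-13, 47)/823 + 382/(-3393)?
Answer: -2387509/2792439 ≈ -0.85499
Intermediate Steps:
y(-13, 47)/823 + 382/(-3393) = -13*47/823 + 382/(-3393) = -611*1/823 + 382*(-1/3393) = -611/823 - 382/3393 = -2387509/2792439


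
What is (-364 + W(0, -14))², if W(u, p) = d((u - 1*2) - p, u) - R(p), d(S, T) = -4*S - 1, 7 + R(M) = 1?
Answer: 165649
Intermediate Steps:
R(M) = -6 (R(M) = -7 + 1 = -6)
d(S, T) = -1 - 4*S
W(u, p) = 13 - 4*u + 4*p (W(u, p) = (-1 - 4*((u - 1*2) - p)) - 1*(-6) = (-1 - 4*((u - 2) - p)) + 6 = (-1 - 4*((-2 + u) - p)) + 6 = (-1 - 4*(-2 + u - p)) + 6 = (-1 + (8 - 4*u + 4*p)) + 6 = (7 - 4*u + 4*p) + 6 = 13 - 4*u + 4*p)
(-364 + W(0, -14))² = (-364 + (13 - 4*0 + 4*(-14)))² = (-364 + (13 + 0 - 56))² = (-364 - 43)² = (-407)² = 165649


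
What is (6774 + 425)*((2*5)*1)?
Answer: 71990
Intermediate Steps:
(6774 + 425)*((2*5)*1) = 7199*(10*1) = 7199*10 = 71990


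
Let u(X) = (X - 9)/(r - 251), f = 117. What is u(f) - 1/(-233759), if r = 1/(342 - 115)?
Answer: -477564889/1109887732 ≈ -0.43028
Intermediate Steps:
r = 1/227 ≈ 0.0044053
u(X) = 681/18992 - 227*X/56976 (u(X) = (X - 9)/(1/227 - 251) = (-9 + X)/(-56976/227) = (-9 + X)*(-227/56976) = 681/18992 - 227*X/56976)
u(f) - 1/(-233759) = (681/18992 - 227/56976*117) - 1/(-233759) = (681/18992 - 8853/18992) - 1*(-1/233759) = -2043/4748 + 1/233759 = -477564889/1109887732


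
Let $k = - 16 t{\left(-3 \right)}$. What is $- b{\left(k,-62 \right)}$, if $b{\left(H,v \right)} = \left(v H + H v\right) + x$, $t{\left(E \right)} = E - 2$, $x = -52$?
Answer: $9972$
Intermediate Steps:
$t{\left(E \right)} = -2 + E$
$k = 80$ ($k = - 16 \left(-2 - 3\right) = \left(-16\right) \left(-5\right) = 80$)
$b{\left(H,v \right)} = -52 + 2 H v$ ($b{\left(H,v \right)} = \left(v H + H v\right) - 52 = \left(H v + H v\right) - 52 = 2 H v - 52 = -52 + 2 H v$)
$- b{\left(k,-62 \right)} = - (-52 + 2 \cdot 80 \left(-62\right)) = - (-52 - 9920) = \left(-1\right) \left(-9972\right) = 9972$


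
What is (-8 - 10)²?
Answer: 324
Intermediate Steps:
(-8 - 10)² = (-18)² = 324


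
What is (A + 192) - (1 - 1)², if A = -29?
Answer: 163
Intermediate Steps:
(A + 192) - (1 - 1)² = (-29 + 192) - (1 - 1)² = 163 - 1*0² = 163 - 1*0 = 163 + 0 = 163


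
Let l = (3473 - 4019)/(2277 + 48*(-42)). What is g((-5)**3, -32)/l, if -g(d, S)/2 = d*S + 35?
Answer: 351045/91 ≈ 3857.6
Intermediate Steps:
g(d, S) = -70 - 2*S*d (g(d, S) = -2*(d*S + 35) = -2*(S*d + 35) = -2*(35 + S*d) = -70 - 2*S*d)
l = -182/87 (l = -546/(2277 - 2016) = -546/261 = -546*1/261 = -182/87 ≈ -2.0920)
g((-5)**3, -32)/l = (-70 - 2*(-32)*(-5)**3)/(-182/87) = (-70 - 2*(-32)*(-125))*(-87/182) = (-70 - 8000)*(-87/182) = -8070*(-87/182) = 351045/91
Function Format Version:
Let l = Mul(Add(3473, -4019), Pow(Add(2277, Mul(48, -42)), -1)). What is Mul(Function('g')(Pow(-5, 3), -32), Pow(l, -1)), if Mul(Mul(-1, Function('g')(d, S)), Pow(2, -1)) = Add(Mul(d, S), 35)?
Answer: Rational(351045, 91) ≈ 3857.6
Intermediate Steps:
Function('g')(d, S) = Add(-70, Mul(-2, S, d)) (Function('g')(d, S) = Mul(-2, Add(Mul(d, S), 35)) = Mul(-2, Add(Mul(S, d), 35)) = Mul(-2, Add(35, Mul(S, d))) = Add(-70, Mul(-2, S, d)))
l = Rational(-182, 87) (l = Mul(-546, Pow(Add(2277, -2016), -1)) = Mul(-546, Pow(261, -1)) = Mul(-546, Rational(1, 261)) = Rational(-182, 87) ≈ -2.0920)
Mul(Function('g')(Pow(-5, 3), -32), Pow(l, -1)) = Mul(Add(-70, Mul(-2, -32, Pow(-5, 3))), Pow(Rational(-182, 87), -1)) = Mul(Add(-70, Mul(-2, -32, -125)), Rational(-87, 182)) = Mul(Add(-70, -8000), Rational(-87, 182)) = Mul(-8070, Rational(-87, 182)) = Rational(351045, 91)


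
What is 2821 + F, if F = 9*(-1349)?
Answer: -9320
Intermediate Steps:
F = -12141
2821 + F = 2821 - 12141 = -9320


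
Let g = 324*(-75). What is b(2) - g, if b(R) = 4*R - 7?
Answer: 24301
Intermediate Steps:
b(R) = -7 + 4*R
g = -24300
b(2) - g = (-7 + 4*2) - 1*(-24300) = (-7 + 8) + 24300 = 1 + 24300 = 24301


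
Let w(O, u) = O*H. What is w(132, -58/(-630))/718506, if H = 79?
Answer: 1738/119751 ≈ 0.014513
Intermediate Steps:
w(O, u) = 79*O (w(O, u) = O*79 = 79*O)
w(132, -58/(-630))/718506 = (79*132)/718506 = 10428*(1/718506) = 1738/119751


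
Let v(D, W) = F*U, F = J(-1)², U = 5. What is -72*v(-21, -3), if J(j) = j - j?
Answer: 0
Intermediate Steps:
J(j) = 0
F = 0 (F = 0² = 0)
v(D, W) = 0 (v(D, W) = 0*5 = 0)
-72*v(-21, -3) = -72*0 = 0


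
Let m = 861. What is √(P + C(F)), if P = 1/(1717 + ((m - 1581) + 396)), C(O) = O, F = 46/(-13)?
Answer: I*√1160153085/18109 ≈ 1.8809*I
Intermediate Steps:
F = -46/13 (F = 46*(-1/13) = -46/13 ≈ -3.5385)
P = 1/1393 (P = 1/(1717 + ((861 - 1581) + 396)) = 1/(1717 + (-720 + 396)) = 1/(1717 - 324) = 1/1393 ≈ 0.00071787)
√(P + C(F)) = √(1/1393 - 46/13) = √(-64065/18109) = I*√1160153085/18109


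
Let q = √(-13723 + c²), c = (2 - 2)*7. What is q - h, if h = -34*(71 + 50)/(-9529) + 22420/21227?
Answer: -300968058/202272083 + I*√13723 ≈ -1.4879 + 117.15*I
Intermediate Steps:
c = 0 (c = 0*7 = 0)
h = 300968058/202272083 (h = -34*121*(-1/9529) + 22420*(1/21227) = -4114*(-1/9529) + 22420/21227 = 4114/9529 + 22420/21227 = 300968058/202272083 ≈ 1.4879)
q = I*√13723 (q = √(-13723 + 0²) = √(-13723 + 0) = √(-13723) = I*√13723 ≈ 117.15*I)
q - h = I*√13723 - 1*300968058/202272083 = I*√13723 - 300968058/202272083 = -300968058/202272083 + I*√13723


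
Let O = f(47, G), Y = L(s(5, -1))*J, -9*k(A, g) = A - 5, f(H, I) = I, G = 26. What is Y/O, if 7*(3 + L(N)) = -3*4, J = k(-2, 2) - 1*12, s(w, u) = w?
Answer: 1111/546 ≈ 2.0348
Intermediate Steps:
k(A, g) = 5/9 - A/9 (k(A, g) = -(A - 5)/9 = -(-5 + A)/9 = 5/9 - A/9)
J = -101/9 (J = (5/9 - ⅑*(-2)) - 1*12 = (5/9 + 2/9) - 12 = 7/9 - 12 = -101/9 ≈ -11.222)
L(N) = -33/7 (L(N) = -3 + (-3*4)/7 = -3 + (⅐)*(-12) = -3 - 12/7 = -33/7)
Y = 1111/21 (Y = -33/7*(-101/9) = 1111/21 ≈ 52.905)
O = 26
Y/O = (1111/21)/26 = (1111/21)*(1/26) = 1111/546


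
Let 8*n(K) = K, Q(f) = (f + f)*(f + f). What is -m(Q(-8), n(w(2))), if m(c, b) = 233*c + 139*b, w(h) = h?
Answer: -238731/4 ≈ -59683.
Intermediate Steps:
Q(f) = 4*f² (Q(f) = (2*f)*(2*f) = 4*f²)
n(K) = K/8
m(c, b) = 139*b + 233*c
-m(Q(-8), n(w(2))) = -(139*((⅛)*2) + 233*(4*(-8)²)) = -(139*(¼) + 233*(4*64)) = -(139/4 + 233*256) = -(139/4 + 59648) = -1*238731/4 = -238731/4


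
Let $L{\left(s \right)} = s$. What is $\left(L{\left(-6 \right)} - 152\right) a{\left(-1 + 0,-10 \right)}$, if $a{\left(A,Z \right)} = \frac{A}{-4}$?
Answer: $- \frac{79}{2} \approx -39.5$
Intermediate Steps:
$a{\left(A,Z \right)} = - \frac{A}{4}$ ($a{\left(A,Z \right)} = A \left(- \frac{1}{4}\right) = - \frac{A}{4}$)
$\left(L{\left(-6 \right)} - 152\right) a{\left(-1 + 0,-10 \right)} = \left(-6 - 152\right) \left(- \frac{-1 + 0}{4}\right) = - 158 \left(\left(- \frac{1}{4}\right) \left(-1\right)\right) = \left(-158\right) \frac{1}{4} = - \frac{79}{2}$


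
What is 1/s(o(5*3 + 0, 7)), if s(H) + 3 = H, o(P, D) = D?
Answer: ¼ ≈ 0.25000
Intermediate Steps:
s(H) = -3 + H
1/s(o(5*3 + 0, 7)) = 1/(-3 + 7) = 1/4 = ¼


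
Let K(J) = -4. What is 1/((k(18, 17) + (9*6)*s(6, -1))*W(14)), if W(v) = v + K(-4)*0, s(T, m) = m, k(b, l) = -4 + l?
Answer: -1/574 ≈ -0.0017422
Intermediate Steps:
W(v) = v (W(v) = v - 4*0 = v + 0 = v)
1/((k(18, 17) + (9*6)*s(6, -1))*W(14)) = 1/(((-4 + 17) + (9*6)*(-1))*14) = (1/14)/(13 + 54*(-1)) = (1/14)/(13 - 54) = (1/14)/(-41) = -1/41*1/14 = -1/574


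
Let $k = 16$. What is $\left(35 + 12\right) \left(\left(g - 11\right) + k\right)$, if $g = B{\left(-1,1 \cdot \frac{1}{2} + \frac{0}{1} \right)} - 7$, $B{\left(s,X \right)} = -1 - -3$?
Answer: $0$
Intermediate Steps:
$B{\left(s,X \right)} = 2$ ($B{\left(s,X \right)} = -1 + 3 = 2$)
$g = -5$ ($g = 2 - 7 = -5$)
$\left(35 + 12\right) \left(\left(g - 11\right) + k\right) = \left(35 + 12\right) \left(\left(-5 - 11\right) + 16\right) = 47 \left(-16 + 16\right) = 47 \cdot 0 = 0$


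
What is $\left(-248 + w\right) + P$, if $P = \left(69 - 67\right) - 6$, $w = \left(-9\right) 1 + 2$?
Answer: $-259$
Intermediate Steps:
$w = -7$ ($w = -9 + 2 = -7$)
$P = -4$ ($P = \left(69 - 67\right) - 6 = 2 - 6 = -4$)
$\left(-248 + w\right) + P = \left(-248 - 7\right) - 4 = -255 - 4 = -259$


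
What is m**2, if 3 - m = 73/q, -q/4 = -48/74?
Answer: 5822569/9216 ≈ 631.79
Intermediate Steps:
q = 96/37 (q = -(-192)/74 = -4*(-24/37) = 96/37 ≈ 2.5946)
m = -2413/96 (m = 3 - 73/96/37 = 3 - 73*37/96 = 3 - 1*2701/96 = 3 - 2701/96 = -2413/96 ≈ -25.135)
m**2 = (-2413/96)**2 = 5822569/9216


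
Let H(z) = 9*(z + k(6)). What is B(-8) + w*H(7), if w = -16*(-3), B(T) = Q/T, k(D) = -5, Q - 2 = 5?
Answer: 6905/8 ≈ 863.13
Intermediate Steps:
Q = 7 (Q = 2 + 5 = 7)
B(T) = 7/T
w = 48
H(z) = -45 + 9*z (H(z) = 9*(z - 5) = 9*(-5 + z) = -45 + 9*z)
B(-8) + w*H(7) = 7/(-8) + 48*(-45 + 9*7) = 7*(-1/8) + 48*(-45 + 63) = -7/8 + 48*18 = -7/8 + 864 = 6905/8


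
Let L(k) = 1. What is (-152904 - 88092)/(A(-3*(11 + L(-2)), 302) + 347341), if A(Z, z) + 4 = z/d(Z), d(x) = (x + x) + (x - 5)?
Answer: -27232548/39248779 ≈ -0.69384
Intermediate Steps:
d(x) = -5 + 3*x (d(x) = 2*x + (-5 + x) = -5 + 3*x)
A(Z, z) = -4 + z/(-5 + 3*Z)
(-152904 - 88092)/(A(-3*(11 + L(-2)), 302) + 347341) = (-152904 - 88092)/((20 + 302 - (-36)*(11 + 1))/(-5 + 3*(-3*(11 + 1))) + 347341) = -240996/((20 + 302 - (-36)*12)/(-5 + 3*(-3*12)) + 347341) = -240996/((20 + 302 - 12*(-36))/(-5 + 3*(-36)) + 347341) = -240996/((20 + 302 + 432)/(-5 - 108) + 347341) = -240996/(754/(-113) + 347341) = -240996/(-1/113*754 + 347341) = -240996/(-754/113 + 347341) = -240996/39248779/113 = -240996*113/39248779 = -27232548/39248779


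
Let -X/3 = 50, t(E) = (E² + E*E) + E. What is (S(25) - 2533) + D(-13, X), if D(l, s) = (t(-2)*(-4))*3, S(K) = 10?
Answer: -2595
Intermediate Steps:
t(E) = E + 2*E² (t(E) = (E² + E²) + E = 2*E² + E = E + 2*E²)
X = -150 (X = -3*50 = -150)
D(l, s) = -72 (D(l, s) = (-2*(1 + 2*(-2))*(-4))*3 = (-2*(1 - 4)*(-4))*3 = (-2*(-3)*(-4))*3 = (6*(-4))*3 = -24*3 = -72)
(S(25) - 2533) + D(-13, X) = (10 - 2533) - 72 = -2523 - 72 = -2595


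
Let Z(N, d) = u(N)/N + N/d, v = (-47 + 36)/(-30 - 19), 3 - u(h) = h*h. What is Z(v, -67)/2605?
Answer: 474373/94074365 ≈ 0.0050425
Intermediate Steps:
u(h) = 3 - h**2 (u(h) = 3 - h*h = 3 - h**2)
v = 11/49 (v = -11/(-49) = -11*(-1/49) = 11/49 ≈ 0.22449)
Z(N, d) = N/d + (3 - N**2)/N (Z(N, d) = (3 - N**2)/N + N/d = N/d + (3 - N**2)/N)
Z(v, -67)/2605 = (-1*11/49 + 3/(11/49) + (11/49)/(-67))/2605 = (-11/49 + 3*(49/11) + (11/49)*(-1/67))*(1/2605) = (-11/49 + 147/11 - 11/3283)*(1/2605) = (474373/36113)*(1/2605) = 474373/94074365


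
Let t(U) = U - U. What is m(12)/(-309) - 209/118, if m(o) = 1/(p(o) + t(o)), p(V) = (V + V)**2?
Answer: -18599387/10501056 ≈ -1.7712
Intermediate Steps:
p(V) = 4*V**2 (p(V) = (2*V)**2 = 4*V**2)
t(U) = 0
m(o) = 1/(4*o**2) (m(o) = 1/(4*o**2 + 0) = 1/(4*o**2))
m(12)/(-309) - 209/118 = ((1/4)/12**2)/(-309) - 209/118 = ((1/4)*(1/144))*(-1/309) - 209*1/118 = (1/576)*(-1/309) - 209/118 = -1/177984 - 209/118 = -18599387/10501056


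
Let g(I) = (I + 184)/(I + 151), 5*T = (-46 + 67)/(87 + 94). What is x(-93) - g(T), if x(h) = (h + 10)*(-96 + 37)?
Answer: 669135831/136676 ≈ 4895.8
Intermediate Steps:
T = 21/905 (T = ((-46 + 67)/(87 + 94))/5 = (21/181)/5 = (21*(1/181))/5 = (1/5)*(21/181) = 21/905 ≈ 0.023204)
x(h) = -590 - 59*h (x(h) = (10 + h)*(-59) = -590 - 59*h)
g(I) = (184 + I)/(151 + I)
x(-93) - g(T) = (-590 - 59*(-93)) - (184 + 21/905)/(151 + 21/905) = (-590 + 5487) - 166541/(136676/905*905) = 4897 - 905*166541/(136676*905) = 4897 - 1*166541/136676 = 4897 - 166541/136676 = 669135831/136676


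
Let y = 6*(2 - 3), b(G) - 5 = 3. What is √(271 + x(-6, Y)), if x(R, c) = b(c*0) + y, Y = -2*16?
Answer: √273 ≈ 16.523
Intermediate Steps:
Y = -32
b(G) = 8 (b(G) = 5 + 3 = 8)
y = -6 (y = 6*(-1) = -6)
x(R, c) = 2 (x(R, c) = 8 - 6 = 2)
√(271 + x(-6, Y)) = √(271 + 2) = √273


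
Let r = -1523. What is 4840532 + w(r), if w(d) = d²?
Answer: 7160061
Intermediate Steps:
4840532 + w(r) = 4840532 + (-1523)² = 4840532 + 2319529 = 7160061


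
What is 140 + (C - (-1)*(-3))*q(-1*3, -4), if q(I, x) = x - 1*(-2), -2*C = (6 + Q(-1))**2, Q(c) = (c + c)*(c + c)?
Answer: 246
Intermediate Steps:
Q(c) = 4*c**2 (Q(c) = (2*c)*(2*c) = 4*c**2)
C = -50 (C = -(6 + 4*(-1)**2)**2/2 = -(6 + 4*1)**2/2 = -(6 + 4)**2/2 = -1/2*10**2 = -1/2*100 = -50)
q(I, x) = 2 + x (q(I, x) = x + 2 = 2 + x)
140 + (C - (-1)*(-3))*q(-1*3, -4) = 140 + (-50 - (-1)*(-3))*(2 - 4) = 140 + (-50 - 1*3)*(-2) = 140 + (-50 - 3)*(-2) = 140 - 53*(-2) = 140 + 106 = 246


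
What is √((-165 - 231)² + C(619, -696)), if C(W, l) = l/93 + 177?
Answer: √150863081/31 ≈ 396.21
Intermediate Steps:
C(W, l) = 177 + l/93 (C(W, l) = l*(1/93) + 177 = l/93 + 177 = 177 + l/93)
√((-165 - 231)² + C(619, -696)) = √((-165 - 231)² + (177 + (1/93)*(-696))) = √((-396)² + (177 - 232/31)) = √(156816 + 5255/31) = √(4866551/31) = √150863081/31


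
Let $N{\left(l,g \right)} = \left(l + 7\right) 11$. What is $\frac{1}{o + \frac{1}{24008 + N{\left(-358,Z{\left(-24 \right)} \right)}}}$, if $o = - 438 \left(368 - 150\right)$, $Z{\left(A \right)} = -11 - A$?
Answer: $- \frac{20147}{1923716147} \approx -1.0473 \cdot 10^{-5}$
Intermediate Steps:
$o = -95484$ ($o = \left(-438\right) 218 = -95484$)
$N{\left(l,g \right)} = 77 + 11 l$ ($N{\left(l,g \right)} = \left(7 + l\right) 11 = 77 + 11 l$)
$\frac{1}{o + \frac{1}{24008 + N{\left(-358,Z{\left(-24 \right)} \right)}}} = \frac{1}{-95484 + \frac{1}{24008 + \left(77 + 11 \left(-358\right)\right)}} = \frac{1}{-95484 + \frac{1}{24008 + \left(77 - 3938\right)}} = \frac{1}{-95484 + \frac{1}{24008 - 3861}} = \frac{1}{-95484 + \frac{1}{20147}} = \frac{1}{- \frac{1923716147}{20147}} = - \frac{20147}{1923716147}$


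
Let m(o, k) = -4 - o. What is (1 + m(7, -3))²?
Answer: 100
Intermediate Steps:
(1 + m(7, -3))² = (1 + (-4 - 1*7))² = (1 + (-4 - 7))² = (1 - 11)² = (-10)² = 100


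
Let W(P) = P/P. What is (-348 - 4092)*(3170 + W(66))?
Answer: -14079240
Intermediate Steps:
W(P) = 1
(-348 - 4092)*(3170 + W(66)) = (-348 - 4092)*(3170 + 1) = -4440*3171 = -14079240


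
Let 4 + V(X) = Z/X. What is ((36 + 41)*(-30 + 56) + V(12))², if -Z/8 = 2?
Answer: 35880100/9 ≈ 3.9867e+6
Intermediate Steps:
Z = -16 (Z = -8*2 = -16)
V(X) = -4 - 16/X
((36 + 41)*(-30 + 56) + V(12))² = ((36 + 41)*(-30 + 56) + (-4 - 16/12))² = (77*26 + (-4 - 16*1/12))² = (2002 + (-4 - 4/3))² = (2002 - 16/3)² = (5990/3)² = 35880100/9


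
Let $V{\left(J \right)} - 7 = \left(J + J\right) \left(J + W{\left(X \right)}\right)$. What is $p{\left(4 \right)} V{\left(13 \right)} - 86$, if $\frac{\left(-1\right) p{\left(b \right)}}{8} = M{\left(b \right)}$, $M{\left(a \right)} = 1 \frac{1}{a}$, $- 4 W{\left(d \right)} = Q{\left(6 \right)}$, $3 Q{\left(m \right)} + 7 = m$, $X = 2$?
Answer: $- \frac{2341}{3} \approx -780.33$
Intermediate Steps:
$Q{\left(m \right)} = - \frac{7}{3} + \frac{m}{3}$
$W{\left(d \right)} = \frac{1}{12}$ ($W{\left(d \right)} = - \frac{- \frac{7}{3} + \frac{1}{3} \cdot 6}{4} = - \frac{- \frac{7}{3} + 2}{4} = \left(- \frac{1}{4}\right) \left(- \frac{1}{3}\right) = \frac{1}{12}$)
$M{\left(a \right)} = \frac{1}{a}$
$p{\left(b \right)} = - \frac{8}{b}$
$V{\left(J \right)} = 7 + 2 J \left(\frac{1}{12} + J\right)$ ($V{\left(J \right)} = 7 + \left(J + J\right) \left(J + \frac{1}{12}\right) = 7 + 2 J \left(\frac{1}{12} + J\right)$)
$p{\left(4 \right)} V{\left(13 \right)} - 86 = - \frac{8}{4} \left(7 + 2 \cdot 13^{2} + \frac{1}{6} \cdot 13\right) - 86 = \left(-8\right) \frac{1}{4} \left(7 + 2 \cdot 169 + \frac{13}{6}\right) - 86 = - 2 \left(7 + 338 + \frac{13}{6}\right) - 86 = \left(-2\right) \frac{2083}{6} - 86 = - \frac{2083}{3} - 86 = - \frac{2341}{3}$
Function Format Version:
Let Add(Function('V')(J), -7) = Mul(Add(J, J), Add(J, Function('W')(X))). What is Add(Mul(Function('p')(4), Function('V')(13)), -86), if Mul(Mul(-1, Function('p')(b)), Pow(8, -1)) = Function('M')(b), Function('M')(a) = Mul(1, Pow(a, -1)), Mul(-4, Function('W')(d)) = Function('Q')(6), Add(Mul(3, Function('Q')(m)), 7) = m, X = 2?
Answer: Rational(-2341, 3) ≈ -780.33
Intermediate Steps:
Function('Q')(m) = Add(Rational(-7, 3), Mul(Rational(1, 3), m))
Function('W')(d) = Rational(1, 12) (Function('W')(d) = Mul(Rational(-1, 4), Add(Rational(-7, 3), Mul(Rational(1, 3), 6))) = Mul(Rational(-1, 4), Add(Rational(-7, 3), 2)) = Mul(Rational(-1, 4), Rational(-1, 3)) = Rational(1, 12))
Function('M')(a) = Pow(a, -1)
Function('p')(b) = Mul(-8, Pow(b, -1))
Function('V')(J) = Add(7, Mul(2, J, Add(Rational(1, 12), J))) (Function('V')(J) = Add(7, Mul(Add(J, J), Add(J, Rational(1, 12)))) = Add(7, Mul(Mul(2, J), Add(Rational(1, 12), J))) = Add(7, Mul(2, J, Add(Rational(1, 12), J))))
Add(Mul(Function('p')(4), Function('V')(13)), -86) = Add(Mul(Mul(-8, Pow(4, -1)), Add(7, Mul(2, Pow(13, 2)), Mul(Rational(1, 6), 13))), -86) = Add(Mul(Mul(-8, Rational(1, 4)), Add(7, Mul(2, 169), Rational(13, 6))), -86) = Add(Mul(-2, Add(7, 338, Rational(13, 6))), -86) = Add(Mul(-2, Rational(2083, 6)), -86) = Add(Rational(-2083, 3), -86) = Rational(-2341, 3)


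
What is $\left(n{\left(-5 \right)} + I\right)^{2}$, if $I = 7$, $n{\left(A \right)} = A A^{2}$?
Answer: $13924$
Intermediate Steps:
$n{\left(A \right)} = A^{3}$
$\left(n{\left(-5 \right)} + I\right)^{2} = \left(\left(-5\right)^{3} + 7\right)^{2} = \left(-125 + 7\right)^{2} = \left(-118\right)^{2} = 13924$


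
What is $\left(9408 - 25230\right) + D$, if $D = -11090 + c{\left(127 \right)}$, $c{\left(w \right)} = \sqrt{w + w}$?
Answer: $-26912 + \sqrt{254} \approx -26896.0$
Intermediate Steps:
$c{\left(w \right)} = \sqrt{2} \sqrt{w}$ ($c{\left(w \right)} = \sqrt{2 w} = \sqrt{2} \sqrt{w}$)
$D = -11090 + \sqrt{254}$ ($D = -11090 + \sqrt{2} \sqrt{127} = -11090 + \sqrt{254} \approx -11074.0$)
$\left(9408 - 25230\right) + D = \left(9408 - 25230\right) - \left(11090 - \sqrt{254}\right) = -15822 - \left(11090 - \sqrt{254}\right) = -26912 + \sqrt{254}$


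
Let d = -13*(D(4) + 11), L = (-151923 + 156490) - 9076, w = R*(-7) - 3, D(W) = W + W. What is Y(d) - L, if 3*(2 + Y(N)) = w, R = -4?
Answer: 13546/3 ≈ 4515.3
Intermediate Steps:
D(W) = 2*W
w = 25 (w = -4*(-7) - 3 = 28 - 3 = 25)
L = -4509 (L = 4567 - 9076 = -4509)
d = -247 (d = -13*(2*4 + 11) = -13*(8 + 11) = -13*19 = -247)
Y(N) = 19/3 (Y(N) = -2 + (1/3)*25 = -2 + 25/3 = 19/3)
Y(d) - L = 19/3 - 1*(-4509) = 19/3 + 4509 = 13546/3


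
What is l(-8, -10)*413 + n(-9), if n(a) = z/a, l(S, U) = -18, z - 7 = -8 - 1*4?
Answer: -66901/9 ≈ -7433.4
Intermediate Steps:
z = -5 (z = 7 + (-8 - 1*4) = 7 + (-8 - 4) = 7 - 12 = -5)
n(a) = -5/a
l(-8, -10)*413 + n(-9) = -18*413 - 5/(-9) = -7434 - 5*(-1/9) = -7434 + 5/9 = -66901/9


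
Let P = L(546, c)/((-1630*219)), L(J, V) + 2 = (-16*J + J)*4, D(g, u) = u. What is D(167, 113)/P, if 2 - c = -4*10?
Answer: 20168805/16381 ≈ 1231.2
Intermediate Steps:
c = 42 (c = 2 - (-4)*10 = 2 - 1*(-40) = 2 + 40 = 42)
L(J, V) = -2 - 60*J (L(J, V) = -2 + (-16*J + J)*4 = -2 - 15*J*4 = -2 - 60*J)
P = 16381/178485 (P = (-2 - 60*546)/((-1630*219)) = (-2 - 32760)/(-356970) = -32762*(-1/356970) = 16381/178485 ≈ 0.091778)
D(167, 113)/P = 113/(16381/178485) = 113*(178485/16381) = 20168805/16381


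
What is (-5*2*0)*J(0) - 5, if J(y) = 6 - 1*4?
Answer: -5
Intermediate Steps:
J(y) = 2 (J(y) = 6 - 4 = 2)
(-5*2*0)*J(0) - 5 = (-5*2*0)*2 - 5 = -10*0*2 - 5 = 0*2 - 5 = 0 - 5 = -5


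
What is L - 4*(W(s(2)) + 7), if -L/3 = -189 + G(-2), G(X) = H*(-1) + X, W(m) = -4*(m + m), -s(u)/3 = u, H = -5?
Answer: 338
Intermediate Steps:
s(u) = -3*u
W(m) = -8*m
G(X) = 5 + X (G(X) = -5*(-1) + X = 5 + X)
L = 558 (L = -3*(-189 + (5 - 2)) = -3*(-189 + 3) = -3*(-186) = 558)
L - 4*(W(s(2)) + 7) = 558 - 4*(-(-24)*2 + 7) = 558 - 4*(-8*(-6) + 7) = 558 - 4*(48 + 7) = 558 - 4*55 = 558 - 220 = 338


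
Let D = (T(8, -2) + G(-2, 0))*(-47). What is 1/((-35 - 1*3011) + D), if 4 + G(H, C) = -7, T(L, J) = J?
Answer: -1/2435 ≈ -0.00041068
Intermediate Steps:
G(H, C) = -11 (G(H, C) = -4 - 7 = -11)
D = 611 (D = (-2 - 11)*(-47) = -13*(-47) = 611)
1/((-35 - 1*3011) + D) = 1/((-35 - 1*3011) + 611) = 1/((-35 - 3011) + 611) = 1/(-3046 + 611) = 1/(-2435) = -1/2435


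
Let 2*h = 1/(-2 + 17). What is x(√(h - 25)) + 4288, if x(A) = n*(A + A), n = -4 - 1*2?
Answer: 4288 - 2*I*√22470/5 ≈ 4288.0 - 59.96*I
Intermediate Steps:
n = -6 (n = -4 - 2 = -6)
h = 1/30 (h = 1/(2*(-2 + 17)) = (½)/15 = (½)*(1/15) = 1/30 ≈ 0.033333)
x(A) = -12*A (x(A) = -6*(A + A) = -12*A)
x(√(h - 25)) + 4288 = -12*√(1/30 - 25) + 4288 = -2*I*√22470/5 + 4288 = 4288 - 2*I*√22470/5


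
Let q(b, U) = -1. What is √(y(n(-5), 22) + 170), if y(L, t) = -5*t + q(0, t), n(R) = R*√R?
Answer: √59 ≈ 7.6811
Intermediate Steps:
n(R) = R^(3/2)
y(L, t) = -1 - 5*t (y(L, t) = -5*t - 1 = -1 - 5*t)
√(y(n(-5), 22) + 170) = √((-1 - 5*22) + 170) = √((-1 - 110) + 170) = √(-111 + 170) = √59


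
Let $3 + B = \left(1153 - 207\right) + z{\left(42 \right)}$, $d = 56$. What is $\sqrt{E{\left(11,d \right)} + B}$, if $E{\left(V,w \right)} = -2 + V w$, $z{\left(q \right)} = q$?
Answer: $\sqrt{1599} \approx 39.987$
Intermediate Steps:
$B = 985$ ($B = -3 + \left(\left(1153 - 207\right) + 42\right) = -3 + \left(946 + 42\right) = -3 + 988 = 985$)
$\sqrt{E{\left(11,d \right)} + B} = \sqrt{\left(-2 + 11 \cdot 56\right) + 985} = \sqrt{\left(-2 + 616\right) + 985} = \sqrt{614 + 985} = \sqrt{1599}$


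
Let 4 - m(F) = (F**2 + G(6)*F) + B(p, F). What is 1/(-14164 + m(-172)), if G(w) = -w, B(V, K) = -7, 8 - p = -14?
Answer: -1/44769 ≈ -2.2337e-5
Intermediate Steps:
p = 22 (p = 8 - 1*(-14) = 8 + 14 = 22)
m(F) = 11 - F**2 + 6*F (m(F) = 4 - ((F**2 + (-1*6)*F) - 7) = 4 - ((F**2 - 6*F) - 7) = 4 - (-7 + F**2 - 6*F) = 4 + (7 - F**2 + 6*F) = 11 - F**2 + 6*F)
1/(-14164 + m(-172)) = 1/(-14164 + (11 - 1*(-172)**2 + 6*(-172))) = 1/(-14164 + (11 - 1*29584 - 1032)) = 1/(-14164 + (11 - 29584 - 1032)) = 1/(-14164 - 30605) = 1/(-44769) = -1/44769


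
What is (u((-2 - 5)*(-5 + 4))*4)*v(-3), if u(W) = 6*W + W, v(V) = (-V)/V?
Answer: -196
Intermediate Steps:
v(V) = -1
u(W) = 7*W
(u((-2 - 5)*(-5 + 4))*4)*v(-3) = ((7*((-2 - 5)*(-5 + 4)))*4)*(-1) = ((7*(-7*(-1)))*4)*(-1) = ((7*7)*4)*(-1) = (49*4)*(-1) = 196*(-1) = -196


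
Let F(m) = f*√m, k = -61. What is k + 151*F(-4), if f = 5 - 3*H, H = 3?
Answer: -61 - 1208*I ≈ -61.0 - 1208.0*I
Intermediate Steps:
f = -4 (f = 5 - 3*3 = 5 - 9 = -4)
F(m) = -4*√m
k + 151*F(-4) = -61 + 151*(-8*I) = -61 - 1208*I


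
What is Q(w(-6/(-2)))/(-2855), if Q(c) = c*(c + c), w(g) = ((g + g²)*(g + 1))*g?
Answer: -41472/2855 ≈ -14.526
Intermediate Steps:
w(g) = g*(1 + g)*(g + g²) (w(g) = ((g + g²)*(1 + g))*g = ((1 + g)*(g + g²))*g = g*(1 + g)*(g + g²))
Q(c) = 2*c² (Q(c) = c*(2*c) = 2*c²)
Q(w(-6/(-2)))/(-2855) = (2*((-6/(-2))²*(1 + (-6/(-2))² + 2*(-6/(-2))))²)/(-2855) = (2*((-6*(-½))²*(1 + (-6*(-½))² + 2*(-6*(-½))))²)*(-1/2855) = (2*(3²*(1 + 3² + 2*3))²)*(-1/2855) = (2*(9*(1 + 9 + 6))²)*(-1/2855) = (2*(9*16)²)*(-1/2855) = (2*144²)*(-1/2855) = (2*20736)*(-1/2855) = 41472*(-1/2855) = -41472/2855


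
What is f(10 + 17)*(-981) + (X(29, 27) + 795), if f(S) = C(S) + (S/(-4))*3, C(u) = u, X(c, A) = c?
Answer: -23191/4 ≈ -5797.8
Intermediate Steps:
f(S) = S/4 (f(S) = S + (S/(-4))*3 = S + (S*(-¼))*3 = S - S/4*3 = S - 3*S/4 = S/4)
f(10 + 17)*(-981) + (X(29, 27) + 795) = ((10 + 17)/4)*(-981) + (29 + 795) = ((¼)*27)*(-981) + 824 = (27/4)*(-981) + 824 = -26487/4 + 824 = -23191/4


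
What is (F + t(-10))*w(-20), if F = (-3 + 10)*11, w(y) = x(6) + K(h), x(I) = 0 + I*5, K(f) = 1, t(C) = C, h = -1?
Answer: 2077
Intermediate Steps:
x(I) = 5*I (x(I) = 0 + 5*I = 5*I)
w(y) = 31 (w(y) = 5*6 + 1 = 30 + 1 = 31)
F = 77 (F = 7*11 = 77)
(F + t(-10))*w(-20) = (77 - 10)*31 = 67*31 = 2077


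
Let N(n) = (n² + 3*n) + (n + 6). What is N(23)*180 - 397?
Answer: 112463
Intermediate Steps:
N(n) = 6 + n² + 4*n (N(n) = (n² + 3*n) + (6 + n) = 6 + n² + 4*n)
N(23)*180 - 397 = (6 + 23² + 4*23)*180 - 397 = (6 + 529 + 92)*180 - 397 = 627*180 - 397 = 112860 - 397 = 112463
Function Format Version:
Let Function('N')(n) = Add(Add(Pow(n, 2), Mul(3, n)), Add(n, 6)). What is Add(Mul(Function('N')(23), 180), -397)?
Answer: 112463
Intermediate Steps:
Function('N')(n) = Add(6, Pow(n, 2), Mul(4, n)) (Function('N')(n) = Add(Add(Pow(n, 2), Mul(3, n)), Add(6, n)) = Add(6, Pow(n, 2), Mul(4, n)))
Add(Mul(Function('N')(23), 180), -397) = Add(Mul(Add(6, Pow(23, 2), Mul(4, 23)), 180), -397) = Add(Mul(Add(6, 529, 92), 180), -397) = Add(Mul(627, 180), -397) = Add(112860, -397) = 112463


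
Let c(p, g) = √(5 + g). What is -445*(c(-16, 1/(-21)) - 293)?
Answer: 130385 - 890*√546/21 ≈ 1.2939e+5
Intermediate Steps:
-445*(c(-16, 1/(-21)) - 293) = -445*(√(5 + 1/(-21)) - 293) = -445*(√(5 - 1/21) - 293) = -445*(√(104/21) - 293) = -445*(2*√546/21 - 293) = -445*(-293 + 2*√546/21) = 130385 - 890*√546/21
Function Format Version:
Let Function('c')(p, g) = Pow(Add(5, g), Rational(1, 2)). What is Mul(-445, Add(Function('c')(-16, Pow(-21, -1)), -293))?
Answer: Add(130385, Mul(Rational(-890, 21), Pow(546, Rational(1, 2)))) ≈ 1.2939e+5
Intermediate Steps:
Mul(-445, Add(Function('c')(-16, Pow(-21, -1)), -293)) = Mul(-445, Add(Pow(Add(5, Pow(-21, -1)), Rational(1, 2)), -293)) = Mul(-445, Add(Pow(Add(5, Rational(-1, 21)), Rational(1, 2)), -293)) = Mul(-445, Add(Pow(Rational(104, 21), Rational(1, 2)), -293)) = Mul(-445, Add(Mul(Rational(2, 21), Pow(546, Rational(1, 2))), -293)) = Mul(-445, Add(-293, Mul(Rational(2, 21), Pow(546, Rational(1, 2))))) = Add(130385, Mul(Rational(-890, 21), Pow(546, Rational(1, 2))))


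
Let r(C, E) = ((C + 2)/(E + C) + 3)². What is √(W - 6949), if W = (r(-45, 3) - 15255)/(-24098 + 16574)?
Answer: I*√19270339555445/52668 ≈ 83.349*I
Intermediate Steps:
r(C, E) = (3 + (2 + C)/(C + E))² (r(C, E) = ((2 + C)/(C + E) + 3)² = (3 + (2 + C)/(C + E))²)
W = 26881259/13272336 (W = ((2 + 3*3 + 4*(-45))²/(-45 + 3)² - 15255)/(-24098 + 16574) = ((2 + 9 - 180)²/(-42)² - 15255)/(-7524) = ((1/1764)*(-169)² - 15255)*(-1/7524) = ((1/1764)*28561 - 15255)*(-1/7524) = (28561/1764 - 15255)*(-1/7524) = -26881259/1764*(-1/7524) = 26881259/13272336 ≈ 2.0254)
√(W - 6949) = √(26881259/13272336 - 6949) = √(-92202581605/13272336) = I*√19270339555445/52668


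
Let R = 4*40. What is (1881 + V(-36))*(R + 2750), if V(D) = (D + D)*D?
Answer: 13016430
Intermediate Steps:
R = 160
V(D) = 2*D² (V(D) = (2*D)*D = 2*D²)
(1881 + V(-36))*(R + 2750) = (1881 + 2*(-36)²)*(160 + 2750) = (1881 + 2*1296)*2910 = (1881 + 2592)*2910 = 4473*2910 = 13016430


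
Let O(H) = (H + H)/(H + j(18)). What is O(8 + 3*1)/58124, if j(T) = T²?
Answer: 1/885070 ≈ 1.1299e-6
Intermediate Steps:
O(H) = 2*H/(324 + H) (O(H) = (H + H)/(H + 18²) = (2*H)/(H + 324) = (2*H)/(324 + H) = 2*H/(324 + H))
O(8 + 3*1)/58124 = (2*(8 + 3*1)/(324 + (8 + 3*1)))/58124 = (2*(8 + 3)/(324 + (8 + 3)))*(1/58124) = (2*11/(324 + 11))*(1/58124) = (2*11/335)*(1/58124) = (2*11*(1/335))*(1/58124) = (22/335)*(1/58124) = 1/885070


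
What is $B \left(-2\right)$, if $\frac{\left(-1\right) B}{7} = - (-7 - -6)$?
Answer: $14$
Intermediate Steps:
$B = -7$ ($B = - 7 \left(- (-7 - -6)\right) = - 7 \left(- (-7 + 6)\right) = - 7 \left(\left(-1\right) \left(-1\right)\right) = \left(-7\right) 1 = -7$)
$B \left(-2\right) = \left(-7\right) \left(-2\right) = 14$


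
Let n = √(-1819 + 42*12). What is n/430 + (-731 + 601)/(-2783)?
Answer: 130/2783 + I*√1315/430 ≈ 0.046712 + 0.084332*I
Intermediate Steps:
n = I*√1315 (n = √(-1819 + 504) = √(-1315) = I*√1315 ≈ 36.263*I)
n/430 + (-731 + 601)/(-2783) = (I*√1315)/430 + (-731 + 601)/(-2783) = (I*√1315)*(1/430) - 130*(-1/2783) = I*√1315/430 + 130/2783 = 130/2783 + I*√1315/430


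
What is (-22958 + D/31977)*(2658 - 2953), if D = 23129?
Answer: 216560926915/31977 ≈ 6.7724e+6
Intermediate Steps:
(-22958 + D/31977)*(2658 - 2953) = (-22958 + 23129/31977)*(2658 - 2953) = (-22958 + 23129*(1/31977))*(-295) = (-22958 + 23129/31977)*(-295) = -734104837/31977*(-295) = 216560926915/31977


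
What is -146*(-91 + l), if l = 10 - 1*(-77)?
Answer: 584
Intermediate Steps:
l = 87 (l = 10 + 77 = 87)
-146*(-91 + l) = -146*(-91 + 87) = -146*(-4) = 584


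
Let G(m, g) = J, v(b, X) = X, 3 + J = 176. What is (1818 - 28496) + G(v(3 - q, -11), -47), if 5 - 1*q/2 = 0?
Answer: -26505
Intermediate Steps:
q = 10 (q = 10 - 2*0 = 10 + 0 = 10)
J = 173 (J = -3 + 176 = 173)
G(m, g) = 173
(1818 - 28496) + G(v(3 - q, -11), -47) = (1818 - 28496) + 173 = -26678 + 173 = -26505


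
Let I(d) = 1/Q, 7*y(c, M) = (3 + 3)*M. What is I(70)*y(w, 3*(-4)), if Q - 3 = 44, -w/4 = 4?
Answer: -72/329 ≈ -0.21884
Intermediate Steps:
w = -16 (w = -4*4 = -16)
Q = 47 (Q = 3 + 44 = 47)
y(c, M) = 6*M/7 (y(c, M) = ((3 + 3)*M)/7 = (6*M)/7 = 6*M/7)
I(d) = 1/47
I(70)*y(w, 3*(-4)) = (6*(3*(-4))/7)/47 = ((6/7)*(-12))/47 = (1/47)*(-72/7) = -72/329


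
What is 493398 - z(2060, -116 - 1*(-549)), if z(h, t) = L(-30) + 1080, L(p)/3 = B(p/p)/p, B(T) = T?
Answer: 4923181/10 ≈ 4.9232e+5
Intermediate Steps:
L(p) = 3/p (L(p) = 3*((p/p)/p) = 3*(1/p) = 3/p)
z(h, t) = 10799/10 (z(h, t) = 3/(-30) + 1080 = 3*(-1/30) + 1080 = -⅒ + 1080 = 10799/10)
493398 - z(2060, -116 - 1*(-549)) = 493398 - 1*10799/10 = 493398 - 10799/10 = 4923181/10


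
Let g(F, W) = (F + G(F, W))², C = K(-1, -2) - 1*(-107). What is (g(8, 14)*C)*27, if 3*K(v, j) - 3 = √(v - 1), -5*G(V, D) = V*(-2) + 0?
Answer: 9144576/25 + 28224*I*√2/25 ≈ 3.6578e+5 + 1596.6*I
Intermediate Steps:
G(V, D) = 2*V/5 (G(V, D) = -(V*(-2) + 0)/5 = -(-2*V + 0)/5 = -(-2)*V/5 = 2*V/5)
K(v, j) = 1 + √(-1 + v)/3 (K(v, j) = 1 + √(v - 1)/3 = 1 + √(-1 + v)/3)
C = 108 + I*√2/3 (C = (1 + √(-1 - 1)/3) - 1*(-107) = (1 + √(-2)/3) + 107 = (1 + (I*√2)/3) + 107 = (1 + I*√2/3) + 107 = 108 + I*√2/3 ≈ 108.0 + 0.4714*I)
g(F, W) = 49*F²/25 (g(F, W) = (F + 2*F/5)² = (7*F/5)² = 49*F²/25)
(g(8, 14)*C)*27 = (((49/25)*8²)*(108 + I*√2/3))*27 = (((49/25)*64)*(108 + I*√2/3))*27 = (3136*(108 + I*√2/3)/25)*27 = (338688/25 + 3136*I*√2/75)*27 = 9144576/25 + 28224*I*√2/25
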